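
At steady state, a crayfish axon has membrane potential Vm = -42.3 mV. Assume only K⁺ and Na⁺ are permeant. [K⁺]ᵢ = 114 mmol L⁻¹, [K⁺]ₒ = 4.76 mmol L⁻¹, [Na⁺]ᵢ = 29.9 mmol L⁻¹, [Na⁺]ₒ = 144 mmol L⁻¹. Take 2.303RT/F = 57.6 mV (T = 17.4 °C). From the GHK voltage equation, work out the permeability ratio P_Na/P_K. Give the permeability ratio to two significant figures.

Let α = P_Na/P_K. GHK: Vm = 57.6·log₁₀[(Kₒ + α·Naₒ)/(Kᵢ + α·Naᵢ)].
10^(Vm/57.6) = 10^(-42.3/57.6) = 0.18434
So 0.18434·(Kᵢ + α·Naᵢ) = Kₒ + α·Naₒ → α = (0.18434·114.0 − 4.76) / (144.0 − 0.18434·29.9)
α = (21.02 − 4.76) / (144.0 − 5.512) = 16.26/138.5 = 0.1174

0.12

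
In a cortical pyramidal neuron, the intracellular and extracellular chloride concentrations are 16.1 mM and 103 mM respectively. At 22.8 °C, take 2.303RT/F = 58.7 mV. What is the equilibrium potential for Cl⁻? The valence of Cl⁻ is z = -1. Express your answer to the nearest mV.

-47 mV

E = (58.7/z) · log₁₀([Cl⁻]_out/[Cl⁻]_in) with z = -1.
For an anion, dividing by z = -1 reverses the sign.
= (58.7/-1) · log₁₀(103/16.1) = -58.70 · log₁₀(6.398)
= -58.70 · (0.8060) = -47.31 mV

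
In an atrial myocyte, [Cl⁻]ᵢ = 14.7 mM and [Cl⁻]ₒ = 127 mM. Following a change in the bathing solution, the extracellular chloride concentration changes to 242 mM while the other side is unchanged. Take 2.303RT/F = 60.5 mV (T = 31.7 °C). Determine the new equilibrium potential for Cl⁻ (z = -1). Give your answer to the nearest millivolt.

After the shift: [Cl⁻]_out = 242, [Cl⁻]_in = 14.7 mM.
E_new = (60.5/-1)·log₁₀(242/14.7) = -60.50 · (1.2165) = -73.60 mV

-74 mV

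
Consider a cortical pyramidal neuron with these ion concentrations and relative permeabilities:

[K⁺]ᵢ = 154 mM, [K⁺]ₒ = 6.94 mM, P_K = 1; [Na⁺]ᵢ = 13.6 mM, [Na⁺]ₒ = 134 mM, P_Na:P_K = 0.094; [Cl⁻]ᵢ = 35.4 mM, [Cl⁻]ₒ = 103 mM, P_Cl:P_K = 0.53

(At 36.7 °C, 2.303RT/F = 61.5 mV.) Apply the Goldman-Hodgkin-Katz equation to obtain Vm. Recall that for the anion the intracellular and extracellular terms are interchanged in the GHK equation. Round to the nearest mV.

Vm = 61.5 · log₁₀[(Σ P·[cation]ₒ + Σ P·[anion]ᵢ) / (Σ P·[cation]ᵢ + Σ P·[anion]ₒ)]
Numerator = 1×6.94 + 0.094×134 + 0.53×35.4 = 38.3
Denominator = 1×154 + 0.094×13.6 + 0.53×103 = 209.9
Vm = 61.5 · log₁₀(0.18249) = 61.5 × (-0.7388) = -45.43 mV

-45 mV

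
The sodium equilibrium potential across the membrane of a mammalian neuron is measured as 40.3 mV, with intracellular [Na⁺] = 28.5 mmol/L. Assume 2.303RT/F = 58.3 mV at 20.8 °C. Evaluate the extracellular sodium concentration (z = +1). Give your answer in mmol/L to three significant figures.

140 mmol/L

Nernst: E = (58.3/1) · log₁₀([out]/[in]), so log₁₀([out]/[in]) = 40.3 × 1 / 58.3 = 0.6913.
[out]/[in] = 10^(0.6913) = 4.912.
[out] = 4.912 × 28.5 = 140 mmol/L.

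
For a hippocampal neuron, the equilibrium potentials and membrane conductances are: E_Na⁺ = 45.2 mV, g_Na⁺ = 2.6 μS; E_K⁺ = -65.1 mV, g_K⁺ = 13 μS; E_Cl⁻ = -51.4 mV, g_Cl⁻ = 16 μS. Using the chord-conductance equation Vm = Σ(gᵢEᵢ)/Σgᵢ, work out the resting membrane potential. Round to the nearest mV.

Σ gᵢEᵢ = 2.6·(45.2) + 13·(-65.1) + 16·(-51.4) = -1551.18
Σ gᵢ = 2.6 + 13 + 16 = 31.6
Vm = -1551.18 / 31.6 = -49.09 mV

-49 mV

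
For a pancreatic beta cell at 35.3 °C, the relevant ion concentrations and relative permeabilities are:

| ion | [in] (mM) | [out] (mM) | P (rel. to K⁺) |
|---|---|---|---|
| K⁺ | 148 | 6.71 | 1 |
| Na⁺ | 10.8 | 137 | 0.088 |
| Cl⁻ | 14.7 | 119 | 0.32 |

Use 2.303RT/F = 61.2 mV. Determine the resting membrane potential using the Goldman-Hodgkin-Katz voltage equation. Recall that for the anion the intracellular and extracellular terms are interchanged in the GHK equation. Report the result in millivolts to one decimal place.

Vm = 61.2 · log₁₀[(Σ P·[cation]ₒ + Σ P·[anion]ᵢ) / (Σ P·[cation]ᵢ + Σ P·[anion]ₒ)]
Numerator = 1×6.71 + 0.088×137 + 0.32×14.7 = 23.47
Denominator = 1×148 + 0.088×10.8 + 0.32×119 = 187
Vm = 61.2 · log₁₀(0.12549) = 61.2 × (-0.9014) = -55.17 mV

-55.2 mV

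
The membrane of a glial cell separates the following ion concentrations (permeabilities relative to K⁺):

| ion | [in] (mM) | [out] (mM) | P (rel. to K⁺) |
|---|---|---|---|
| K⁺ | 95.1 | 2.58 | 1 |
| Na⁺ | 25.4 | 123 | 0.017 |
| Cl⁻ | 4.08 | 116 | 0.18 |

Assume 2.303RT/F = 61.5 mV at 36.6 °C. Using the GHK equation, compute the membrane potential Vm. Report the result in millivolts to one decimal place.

-82.0 mV

Vm = 61.5 · log₁₀[(Σ P·[cation]ₒ + Σ P·[anion]ᵢ) / (Σ P·[cation]ᵢ + Σ P·[anion]ₒ)]
Numerator = 1×2.58 + 0.017×123 + 0.18×4.08 = 5.405
Denominator = 1×95.1 + 0.017×25.4 + 0.18×116 = 116.4
Vm = 61.5 · log₁₀(0.046433) = 61.5 × (-1.3332) = -81.99 mV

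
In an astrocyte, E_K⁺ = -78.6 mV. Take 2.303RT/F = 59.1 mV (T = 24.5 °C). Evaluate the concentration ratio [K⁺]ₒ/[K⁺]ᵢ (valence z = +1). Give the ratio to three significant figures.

0.0468

log₁₀([out]/[in]) = E·z/(59.1) = -78.6 × 1 / 59.1 = -1.3299
[out]/[in] = 10^(-1.3299) = 0.04678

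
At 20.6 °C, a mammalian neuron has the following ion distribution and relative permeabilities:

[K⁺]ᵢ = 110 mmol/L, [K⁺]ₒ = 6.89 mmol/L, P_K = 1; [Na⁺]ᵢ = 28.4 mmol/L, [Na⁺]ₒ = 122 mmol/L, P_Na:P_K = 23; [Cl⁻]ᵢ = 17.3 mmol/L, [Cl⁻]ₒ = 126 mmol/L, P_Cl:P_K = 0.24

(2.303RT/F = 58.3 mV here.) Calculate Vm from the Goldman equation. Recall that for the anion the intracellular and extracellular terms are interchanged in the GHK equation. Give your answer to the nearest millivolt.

32 mV

Vm = 58.3 · log₁₀[(Σ P·[cation]ₒ + Σ P·[anion]ᵢ) / (Σ P·[cation]ᵢ + Σ P·[anion]ₒ)]
Numerator = 1×6.89 + 23×122 + 0.24×17.3 = 2817
Denominator = 1×110 + 23×28.4 + 0.24×126 = 793.4
Vm = 58.3 · log₁₀(3.5504) = 58.3 × (0.5503) = 32.08 mV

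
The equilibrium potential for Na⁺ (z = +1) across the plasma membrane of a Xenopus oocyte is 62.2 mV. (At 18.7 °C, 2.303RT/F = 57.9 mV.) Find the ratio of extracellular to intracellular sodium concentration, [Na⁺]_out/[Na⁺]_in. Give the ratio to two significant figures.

log₁₀([out]/[in]) = E·z/(57.9) = 62.2 × 1 / 57.9 = 1.0743
[out]/[in] = 10^(1.0743) = 11.86

12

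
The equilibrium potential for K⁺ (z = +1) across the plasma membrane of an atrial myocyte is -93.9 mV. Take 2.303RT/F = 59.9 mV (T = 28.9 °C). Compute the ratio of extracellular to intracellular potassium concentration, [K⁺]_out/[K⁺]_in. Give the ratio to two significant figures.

log₁₀([out]/[in]) = E·z/(59.9) = -93.9 × 1 / 59.9 = -1.5676
[out]/[in] = 10^(-1.5676) = 0.02706

0.027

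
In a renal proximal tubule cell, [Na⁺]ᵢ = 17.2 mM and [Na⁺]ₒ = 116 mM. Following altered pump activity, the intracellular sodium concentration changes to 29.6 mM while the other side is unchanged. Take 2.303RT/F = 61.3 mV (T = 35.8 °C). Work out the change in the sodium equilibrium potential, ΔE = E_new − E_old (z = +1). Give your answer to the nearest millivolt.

-14 mV

E_old = (61.3/1)·log₁₀(116/17.2) = 50.81 mV
E_new = (61.3/1)·log₁₀(116/29.6) = 36.36 mV
ΔE = 36.36 − (50.81) = -14.45 mV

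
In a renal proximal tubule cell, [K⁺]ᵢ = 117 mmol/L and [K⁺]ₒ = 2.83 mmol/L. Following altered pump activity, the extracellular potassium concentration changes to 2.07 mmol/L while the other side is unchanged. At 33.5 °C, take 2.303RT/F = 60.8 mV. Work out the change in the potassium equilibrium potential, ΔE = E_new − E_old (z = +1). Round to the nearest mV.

-8 mV

E_old = (60.8/1)·log₁₀(2.83/117) = -98.28 mV
E_new = (60.8/1)·log₁₀(2.07/117) = -106.53 mV
ΔE = -106.53 − (-98.28) = -8.26 mV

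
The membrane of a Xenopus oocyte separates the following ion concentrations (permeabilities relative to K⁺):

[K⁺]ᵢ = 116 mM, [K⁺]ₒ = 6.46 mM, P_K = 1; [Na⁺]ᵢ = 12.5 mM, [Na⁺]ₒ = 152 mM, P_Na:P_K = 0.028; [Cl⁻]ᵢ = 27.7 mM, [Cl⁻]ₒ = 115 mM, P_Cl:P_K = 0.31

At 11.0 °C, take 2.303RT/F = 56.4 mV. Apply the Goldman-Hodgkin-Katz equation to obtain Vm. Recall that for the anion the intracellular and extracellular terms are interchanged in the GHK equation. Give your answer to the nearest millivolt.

Vm = 56.4 · log₁₀[(Σ P·[cation]ₒ + Σ P·[anion]ᵢ) / (Σ P·[cation]ᵢ + Σ P·[anion]ₒ)]
Numerator = 1×6.46 + 0.028×152 + 0.31×27.7 = 19.3
Denominator = 1×116 + 0.028×12.5 + 0.31×115 = 152
Vm = 56.4 · log₁₀(0.12699) = 56.4 × (-0.8962) = -50.55 mV

-51 mV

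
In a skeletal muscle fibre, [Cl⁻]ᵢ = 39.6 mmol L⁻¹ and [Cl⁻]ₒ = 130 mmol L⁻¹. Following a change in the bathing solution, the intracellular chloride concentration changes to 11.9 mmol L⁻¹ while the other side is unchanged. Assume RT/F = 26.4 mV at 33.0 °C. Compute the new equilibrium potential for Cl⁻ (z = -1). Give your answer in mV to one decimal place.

-63.1 mV

After the shift: [Cl⁻]_out = 130, [Cl⁻]_in = 11.9 mmol L⁻¹.
E_new = (26.4/-1)·ln(130/11.9) = -26.40 · (2.3910) = -63.12 mV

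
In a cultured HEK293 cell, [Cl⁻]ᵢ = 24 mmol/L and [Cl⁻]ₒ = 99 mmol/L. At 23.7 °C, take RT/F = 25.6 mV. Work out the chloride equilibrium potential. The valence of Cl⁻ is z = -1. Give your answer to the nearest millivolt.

-36 mV

E = (25.6/z) · ln([Cl⁻]_out/[Cl⁻]_in) with z = -1.
For an anion, dividing by z = -1 reverses the sign.
= (25.6/-1) · ln(99/24) = -25.60 · ln(4.125)
= -25.60 · (1.4171) = -36.28 mV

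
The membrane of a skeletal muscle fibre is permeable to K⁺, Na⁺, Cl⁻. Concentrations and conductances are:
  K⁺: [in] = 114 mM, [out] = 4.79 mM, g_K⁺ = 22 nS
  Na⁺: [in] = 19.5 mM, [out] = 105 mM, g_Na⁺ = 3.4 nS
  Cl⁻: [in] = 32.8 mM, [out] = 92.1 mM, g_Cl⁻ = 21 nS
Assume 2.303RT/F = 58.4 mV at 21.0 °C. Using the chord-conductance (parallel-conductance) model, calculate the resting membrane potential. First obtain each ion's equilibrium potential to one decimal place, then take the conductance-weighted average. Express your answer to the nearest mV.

E_K⁺ = (58.4/1)·log₁₀(4.79/114) = -80.4 mV
E_Na⁺ = (58.4/1)·log₁₀(105/19.5) = 42.7 mV
E_Cl⁻ = (58.4/-1)·log₁₀(92.1/32.8) = -26.2 mV
Vm = (Σ gᵢEᵢ)/(Σ gᵢ) = (22·-80.4 + 3.4·42.7 + 21·-26.2) / (22 + 3.4 + 21)
= -2173.82 / 46.4 = -46.85 mV

-47 mV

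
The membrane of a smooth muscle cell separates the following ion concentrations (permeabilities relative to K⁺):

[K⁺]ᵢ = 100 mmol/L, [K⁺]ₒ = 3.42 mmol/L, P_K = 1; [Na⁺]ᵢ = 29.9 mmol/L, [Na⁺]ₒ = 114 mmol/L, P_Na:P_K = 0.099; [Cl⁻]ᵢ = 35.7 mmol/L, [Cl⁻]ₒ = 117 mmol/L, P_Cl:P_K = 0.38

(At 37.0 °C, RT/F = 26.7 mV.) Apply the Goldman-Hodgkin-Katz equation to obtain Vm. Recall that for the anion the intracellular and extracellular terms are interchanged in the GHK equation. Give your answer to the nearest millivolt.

Vm = 26.7 · ln[(Σ P·[cation]ₒ + Σ P·[anion]ᵢ) / (Σ P·[cation]ᵢ + Σ P·[anion]ₒ)]
Numerator = 1×3.42 + 0.099×114 + 0.38×35.7 = 28.27
Denominator = 1×100 + 0.099×29.9 + 0.38×117 = 147.4
Vm = 26.7 · ln(0.19178) = 26.7 × (-1.6514) = -44.09 mV

-44 mV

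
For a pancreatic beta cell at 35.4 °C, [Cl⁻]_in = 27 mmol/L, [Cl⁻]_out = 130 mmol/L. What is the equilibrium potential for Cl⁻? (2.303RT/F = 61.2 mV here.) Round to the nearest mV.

-42 mV

E = (61.2/z) · log₁₀([Cl⁻]_out/[Cl⁻]_in) with z = -1.
For an anion, dividing by z = -1 reverses the sign.
= (61.2/-1) · log₁₀(130/27) = -61.20 · log₁₀(4.815)
= -61.20 · (0.6826) = -41.77 mV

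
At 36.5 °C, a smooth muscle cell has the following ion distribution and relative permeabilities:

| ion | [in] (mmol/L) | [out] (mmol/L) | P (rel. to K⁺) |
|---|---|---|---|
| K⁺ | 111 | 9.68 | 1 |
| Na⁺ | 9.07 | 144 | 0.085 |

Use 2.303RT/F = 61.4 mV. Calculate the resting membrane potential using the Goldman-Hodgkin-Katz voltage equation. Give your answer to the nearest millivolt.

Vm = 61.4 · log₁₀[(Σ P·[cation]ₒ + Σ P·[anion]ᵢ) / (Σ P·[cation]ᵢ + Σ P·[anion]ₒ)]
Numerator = 1×9.68 + 0.085×144 = 21.92
Denominator = 1×111 + 0.085×9.07 = 111.8
Vm = 61.4 · log₁₀(0.19612) = 61.4 × (-0.7075) = -43.44 mV

-43 mV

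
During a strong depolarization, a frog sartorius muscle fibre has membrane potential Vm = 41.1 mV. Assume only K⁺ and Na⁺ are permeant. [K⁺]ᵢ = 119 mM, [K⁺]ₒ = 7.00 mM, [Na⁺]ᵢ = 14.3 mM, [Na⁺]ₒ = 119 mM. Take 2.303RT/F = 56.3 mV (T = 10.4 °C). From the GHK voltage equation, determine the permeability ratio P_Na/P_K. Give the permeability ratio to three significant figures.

15.0

Let α = P_Na/P_K. GHK: Vm = 56.3·log₁₀[(Kₒ + α·Naₒ)/(Kᵢ + α·Naᵢ)].
10^(Vm/56.3) = 10^(41.1/56.3) = 5.3705
So 5.3705·(Kᵢ + α·Naᵢ) = Kₒ + α·Naₒ → α = (5.3705·119.0 − 7.0) / (119.0 − 5.3705·14.3)
α = (639.1 − 7.0) / (119.0 − 76.8) = 632.1/42.2 = 14.98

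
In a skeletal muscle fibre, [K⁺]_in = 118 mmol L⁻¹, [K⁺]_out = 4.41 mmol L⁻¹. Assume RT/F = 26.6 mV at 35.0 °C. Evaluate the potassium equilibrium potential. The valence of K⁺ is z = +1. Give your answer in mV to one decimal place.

E = (26.6/z) · ln([K⁺]_out/[K⁺]_in) with z = +1.
= (26.6/1) · ln(4.41/118) = 26.60 · ln(0.03737)
= 26.60 · (-3.2868) = -87.43 mV

-87.4 mV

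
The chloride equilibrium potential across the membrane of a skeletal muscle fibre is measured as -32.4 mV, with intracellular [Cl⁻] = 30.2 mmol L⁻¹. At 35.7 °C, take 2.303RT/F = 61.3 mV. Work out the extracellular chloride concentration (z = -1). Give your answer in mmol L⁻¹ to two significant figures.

100 mmol L⁻¹

Nernst: E = (61.3/-1) · log₁₀([out]/[in]), so log₁₀([out]/[in]) = -32.4 × -1 / 61.3 = 0.5285.
[out]/[in] = 10^(0.5285) = 3.377.
[out] = 3.377 × 30.2 = 102 mmol L⁻¹.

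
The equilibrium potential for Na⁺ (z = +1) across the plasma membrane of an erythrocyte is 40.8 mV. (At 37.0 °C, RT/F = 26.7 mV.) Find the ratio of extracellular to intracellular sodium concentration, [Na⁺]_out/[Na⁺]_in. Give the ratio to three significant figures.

ln([out]/[in]) = E·z/(26.7) = 40.8 × 1 / 26.7 = 1.5281
[out]/[in] = e^(1.5281) = 4.609

4.61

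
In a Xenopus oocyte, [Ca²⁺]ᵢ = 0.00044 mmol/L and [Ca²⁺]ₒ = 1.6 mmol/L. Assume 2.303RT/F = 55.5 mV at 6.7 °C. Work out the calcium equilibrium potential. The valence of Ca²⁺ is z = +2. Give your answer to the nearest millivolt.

E = (55.5/z) · log₁₀([Ca²⁺]_out/[Ca²⁺]_in) with z = +2.
= (55.5/2) · log₁₀(1.6/0.00044) = 27.75 · log₁₀(3636)
= 27.75 · (3.5607) = 98.81 mV

99 mV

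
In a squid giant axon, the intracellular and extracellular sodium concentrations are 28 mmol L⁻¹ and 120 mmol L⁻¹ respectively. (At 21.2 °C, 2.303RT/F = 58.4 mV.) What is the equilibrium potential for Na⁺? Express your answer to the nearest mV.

37 mV

E = (58.4/z) · log₁₀([Na⁺]_out/[Na⁺]_in) with z = +1.
= (58.4/1) · log₁₀(120/28) = 58.40 · log₁₀(4.286)
= 58.40 · (0.6320) = 36.91 mV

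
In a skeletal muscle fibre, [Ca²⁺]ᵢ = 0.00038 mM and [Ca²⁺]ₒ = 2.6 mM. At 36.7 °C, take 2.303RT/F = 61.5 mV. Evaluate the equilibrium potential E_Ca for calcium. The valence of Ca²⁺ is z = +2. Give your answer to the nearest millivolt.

E = (61.5/z) · log₁₀([Ca²⁺]_out/[Ca²⁺]_in) with z = +2.
= (61.5/2) · log₁₀(2.6/0.00038) = 30.75 · log₁₀(6842)
= 30.75 · (3.8352) = 117.93 mV

118 mV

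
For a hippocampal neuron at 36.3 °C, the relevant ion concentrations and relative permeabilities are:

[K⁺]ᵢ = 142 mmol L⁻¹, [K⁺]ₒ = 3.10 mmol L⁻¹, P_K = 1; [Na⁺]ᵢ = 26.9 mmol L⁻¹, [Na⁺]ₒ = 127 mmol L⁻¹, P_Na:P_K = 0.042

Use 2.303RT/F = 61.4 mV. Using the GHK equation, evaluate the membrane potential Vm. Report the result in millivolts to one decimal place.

Vm = 61.4 · log₁₀[(Σ P·[cation]ₒ + Σ P·[anion]ᵢ) / (Σ P·[cation]ᵢ + Σ P·[anion]ₒ)]
Numerator = 1×3.10 + 0.042×127 = 8.434
Denominator = 1×142 + 0.042×26.9 = 143.1
Vm = 61.4 · log₁₀(0.058926) = 61.4 × (-1.2297) = -75.50 mV

-75.5 mV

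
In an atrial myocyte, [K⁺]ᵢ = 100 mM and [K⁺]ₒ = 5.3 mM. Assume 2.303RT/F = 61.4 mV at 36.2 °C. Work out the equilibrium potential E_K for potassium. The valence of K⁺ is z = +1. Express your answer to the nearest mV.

-78 mV

E = (61.4/z) · log₁₀([K⁺]_out/[K⁺]_in) with z = +1.
= (61.4/1) · log₁₀(5.3/100) = 61.40 · log₁₀(0.053)
= 61.40 · (-1.2757) = -78.33 mV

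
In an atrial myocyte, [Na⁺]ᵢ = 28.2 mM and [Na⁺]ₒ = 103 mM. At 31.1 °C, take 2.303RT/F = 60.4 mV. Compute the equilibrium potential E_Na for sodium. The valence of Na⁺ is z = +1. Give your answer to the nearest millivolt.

E = (60.4/z) · log₁₀([Na⁺]_out/[Na⁺]_in) with z = +1.
= (60.4/1) · log₁₀(103/28.2) = 60.40 · log₁₀(3.652)
= 60.40 · (0.5626) = 33.98 mV

34 mV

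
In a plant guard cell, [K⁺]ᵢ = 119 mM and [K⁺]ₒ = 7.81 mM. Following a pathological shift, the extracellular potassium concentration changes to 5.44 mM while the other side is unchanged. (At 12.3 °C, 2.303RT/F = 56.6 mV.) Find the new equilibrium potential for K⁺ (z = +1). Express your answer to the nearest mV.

After the shift: [K⁺]_out = 5.44, [K⁺]_in = 119 mM.
E_new = (56.6/1)·log₁₀(5.44/119) = 56.60 · (-1.3399) = -75.84 mV

-76 mV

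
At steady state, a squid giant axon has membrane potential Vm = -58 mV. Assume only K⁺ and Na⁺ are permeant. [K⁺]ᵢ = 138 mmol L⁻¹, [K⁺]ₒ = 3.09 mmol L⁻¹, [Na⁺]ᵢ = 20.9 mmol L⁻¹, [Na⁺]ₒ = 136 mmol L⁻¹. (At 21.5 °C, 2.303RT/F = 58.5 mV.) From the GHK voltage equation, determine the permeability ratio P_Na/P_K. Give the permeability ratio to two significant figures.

0.082

Let α = P_Na/P_K. GHK: Vm = 58.5·log₁₀[(Kₒ + α·Naₒ)/(Kᵢ + α·Naᵢ)].
10^(Vm/58.5) = 10^(-58.0/58.5) = 0.10199
So 0.10199·(Kᵢ + α·Naᵢ) = Kₒ + α·Naₒ → α = (0.10199·138.0 − 3.09) / (136.0 − 0.10199·20.9)
α = (14.07 − 3.09) / (136.0 − 2.132) = 10.98/133.9 = 0.08205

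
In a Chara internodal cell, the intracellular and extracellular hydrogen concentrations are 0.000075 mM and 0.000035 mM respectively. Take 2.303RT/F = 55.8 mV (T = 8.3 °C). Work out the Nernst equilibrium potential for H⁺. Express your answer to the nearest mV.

-18 mV

E = (55.8/z) · log₁₀([H⁺]_out/[H⁺]_in) with z = +1.
= (55.8/1) · log₁₀(0.000035/0.000075) = 55.80 · log₁₀(0.4667)
= 55.80 · (-0.3310) = -18.47 mV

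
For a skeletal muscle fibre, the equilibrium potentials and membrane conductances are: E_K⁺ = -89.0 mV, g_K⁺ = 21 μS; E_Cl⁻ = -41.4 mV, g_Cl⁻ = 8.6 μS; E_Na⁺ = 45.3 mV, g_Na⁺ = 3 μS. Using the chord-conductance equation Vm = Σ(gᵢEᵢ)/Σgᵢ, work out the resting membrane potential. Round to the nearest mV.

-64 mV

Σ gᵢEᵢ = 21·(-89.0) + 8.6·(-41.4) + 3·(45.3) = -2089.14
Σ gᵢ = 21 + 8.6 + 3 = 32.6
Vm = -2089.14 / 32.6 = -64.08 mV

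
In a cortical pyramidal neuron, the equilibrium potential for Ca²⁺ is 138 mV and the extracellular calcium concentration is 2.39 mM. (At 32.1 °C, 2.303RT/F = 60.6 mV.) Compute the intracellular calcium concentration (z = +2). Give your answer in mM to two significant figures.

Nernst: E = (60.6/2) · log₁₀([out]/[in]), so log₁₀([out]/[in]) = 138.0 × 2 / 60.6 = 4.5545.
[out]/[in] = 10^(4.5545) = 3.585e+04.
[in] = 2.39 / 3.585e+04 = 6.667e-05 mM.

0.000067 mM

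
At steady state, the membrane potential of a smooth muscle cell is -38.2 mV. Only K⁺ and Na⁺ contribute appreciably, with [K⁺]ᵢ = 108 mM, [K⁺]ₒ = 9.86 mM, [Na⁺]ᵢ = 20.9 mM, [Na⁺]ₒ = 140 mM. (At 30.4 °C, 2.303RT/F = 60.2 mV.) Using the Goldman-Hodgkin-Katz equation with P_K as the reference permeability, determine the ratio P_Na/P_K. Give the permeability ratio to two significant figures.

Let α = P_Na/P_K. GHK: Vm = 60.2·log₁₀[(Kₒ + α·Naₒ)/(Kᵢ + α·Naᵢ)].
10^(Vm/60.2) = 10^(-38.2/60.2) = 0.23198
So 0.23198·(Kᵢ + α·Naᵢ) = Kₒ + α·Naₒ → α = (0.23198·108.0 − 9.86) / (140.0 − 0.23198·20.9)
α = (25.05 − 9.86) / (140.0 − 4.848) = 15.19/135.2 = 0.1124

0.11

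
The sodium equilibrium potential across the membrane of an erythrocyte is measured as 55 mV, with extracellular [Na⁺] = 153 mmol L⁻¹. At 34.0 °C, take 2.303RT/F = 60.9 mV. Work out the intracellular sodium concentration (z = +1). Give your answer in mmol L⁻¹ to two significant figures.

19 mmol L⁻¹

Nernst: E = (60.9/1) · log₁₀([out]/[in]), so log₁₀([out]/[in]) = 55.0 × 1 / 60.9 = 0.9031.
[out]/[in] = 10^(0.9031) = 8.001.
[in] = 153 / 8.001 = 19.12 mmol L⁻¹.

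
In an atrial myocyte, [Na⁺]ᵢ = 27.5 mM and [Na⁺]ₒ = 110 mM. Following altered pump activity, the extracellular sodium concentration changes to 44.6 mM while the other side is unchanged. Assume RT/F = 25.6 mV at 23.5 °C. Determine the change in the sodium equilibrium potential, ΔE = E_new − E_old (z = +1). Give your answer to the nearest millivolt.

E_old = (25.6/1)·ln(110/27.5) = 35.49 mV
E_new = (25.6/1)·ln(44.6/27.5) = 12.38 mV
ΔE = 12.38 − (35.49) = -23.11 mV

-23 mV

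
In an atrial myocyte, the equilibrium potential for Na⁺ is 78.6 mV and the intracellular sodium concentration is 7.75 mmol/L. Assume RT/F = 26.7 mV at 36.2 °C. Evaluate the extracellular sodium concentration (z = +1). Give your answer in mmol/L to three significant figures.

Nernst: E = (26.7/1) · ln([out]/[in]), so ln([out]/[in]) = 78.6 × 1 / 26.7 = 2.9438.
[out]/[in] = e^(2.9438) = 18.99.
[out] = 18.99 × 7.75 = 147.2 mmol/L.

147 mmol/L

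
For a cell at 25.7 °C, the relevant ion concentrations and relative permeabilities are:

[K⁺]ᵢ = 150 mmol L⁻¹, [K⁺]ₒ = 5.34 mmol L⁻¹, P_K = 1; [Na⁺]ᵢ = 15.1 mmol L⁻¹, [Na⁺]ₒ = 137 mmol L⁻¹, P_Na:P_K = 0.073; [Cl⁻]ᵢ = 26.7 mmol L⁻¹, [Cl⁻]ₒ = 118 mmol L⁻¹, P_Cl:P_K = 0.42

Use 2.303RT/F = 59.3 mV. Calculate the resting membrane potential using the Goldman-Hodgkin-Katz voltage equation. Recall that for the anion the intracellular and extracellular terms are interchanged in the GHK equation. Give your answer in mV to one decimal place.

Vm = 59.3 · log₁₀[(Σ P·[cation]ₒ + Σ P·[anion]ᵢ) / (Σ P·[cation]ᵢ + Σ P·[anion]ₒ)]
Numerator = 1×5.34 + 0.073×137 + 0.42×26.7 = 26.55
Denominator = 1×150 + 0.073×15.1 + 0.42×118 = 200.7
Vm = 59.3 · log₁₀(0.13234) = 59.3 × (-0.8783) = -52.08 mV

-52.1 mV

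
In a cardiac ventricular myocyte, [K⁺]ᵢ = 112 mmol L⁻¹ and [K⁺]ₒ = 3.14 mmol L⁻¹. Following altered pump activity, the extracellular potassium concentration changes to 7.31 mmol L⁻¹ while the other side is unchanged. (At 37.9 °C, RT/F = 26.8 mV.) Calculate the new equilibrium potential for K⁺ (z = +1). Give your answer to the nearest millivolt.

-73 mV

After the shift: [K⁺]_out = 7.31, [K⁺]_in = 112 mmol L⁻¹.
E_new = (26.8/1)·ln(7.31/112) = 26.80 · (-2.7293) = -73.14 mV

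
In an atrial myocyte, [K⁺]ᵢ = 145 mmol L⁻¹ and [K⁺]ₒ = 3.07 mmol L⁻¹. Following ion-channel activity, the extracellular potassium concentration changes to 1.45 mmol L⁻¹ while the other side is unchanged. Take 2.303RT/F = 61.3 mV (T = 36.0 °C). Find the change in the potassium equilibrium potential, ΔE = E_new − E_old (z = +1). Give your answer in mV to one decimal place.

E_old = (61.3/1)·log₁₀(3.07/145) = -102.63 mV
E_new = (61.3/1)·log₁₀(1.45/145) = -122.60 mV
ΔE = -122.60 − (-102.63) = -19.97 mV

-20.0 mV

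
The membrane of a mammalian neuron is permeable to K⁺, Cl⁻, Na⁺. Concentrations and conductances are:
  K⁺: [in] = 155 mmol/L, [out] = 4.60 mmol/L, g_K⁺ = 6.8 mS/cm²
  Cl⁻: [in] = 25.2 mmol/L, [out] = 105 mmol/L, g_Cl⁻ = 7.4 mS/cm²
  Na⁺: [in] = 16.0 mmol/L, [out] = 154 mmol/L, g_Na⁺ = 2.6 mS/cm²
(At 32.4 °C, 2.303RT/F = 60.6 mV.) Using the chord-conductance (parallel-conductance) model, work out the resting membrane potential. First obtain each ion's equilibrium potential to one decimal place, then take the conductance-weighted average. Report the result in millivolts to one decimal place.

E_K⁺ = (60.6/1)·log₁₀(4.60/155) = -92.6 mV
E_Cl⁻ = (60.6/-1)·log₁₀(105/25.2) = -37.6 mV
E_Na⁺ = (60.6/1)·log₁₀(154/16.0) = 59.6 mV
Vm = (Σ gᵢEᵢ)/(Σ gᵢ) = (6.8·-92.6 + 7.4·-37.6 + 2.6·59.6) / (6.8 + 7.4 + 2.6)
= -752.96 / 16.8 = -44.82 mV

-44.8 mV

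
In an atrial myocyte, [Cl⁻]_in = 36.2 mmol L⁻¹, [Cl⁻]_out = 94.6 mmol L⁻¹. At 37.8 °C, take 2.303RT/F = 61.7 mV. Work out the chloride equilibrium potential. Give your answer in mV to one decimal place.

E = (61.7/z) · log₁₀([Cl⁻]_out/[Cl⁻]_in) with z = -1.
For an anion, dividing by z = -1 reverses the sign.
= (61.7/-1) · log₁₀(94.6/36.2) = -61.70 · log₁₀(2.613)
= -61.70 · (0.4172) = -25.74 mV

-25.7 mV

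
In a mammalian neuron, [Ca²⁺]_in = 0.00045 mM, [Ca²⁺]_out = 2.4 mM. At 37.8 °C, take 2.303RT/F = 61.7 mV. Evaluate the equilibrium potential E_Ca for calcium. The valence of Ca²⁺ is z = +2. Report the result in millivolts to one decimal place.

115.0 mV

E = (61.7/z) · log₁₀([Ca²⁺]_out/[Ca²⁺]_in) with z = +2.
= (61.7/2) · log₁₀(2.4/0.00045) = 30.85 · log₁₀(5333)
= 30.85 · (3.7270) = 114.98 mV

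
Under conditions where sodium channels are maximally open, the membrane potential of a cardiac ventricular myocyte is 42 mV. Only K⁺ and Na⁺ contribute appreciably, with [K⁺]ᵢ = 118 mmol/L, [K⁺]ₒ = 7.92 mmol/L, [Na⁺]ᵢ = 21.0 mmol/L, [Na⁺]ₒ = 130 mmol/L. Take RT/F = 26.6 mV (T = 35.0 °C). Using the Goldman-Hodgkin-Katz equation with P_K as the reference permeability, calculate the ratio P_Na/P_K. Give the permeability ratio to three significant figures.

20.0

Let α = P_Na/P_K. GHK: Vm = 26.6·ln[(Kₒ + α·Naₒ)/(Kᵢ + α·Naᵢ)].
e^(Vm/26.6) = e^(42.0/26.6) = 4.8498
So 4.8498·(Kᵢ + α·Naᵢ) = Kₒ + α·Naₒ → α = (4.8498·118.0 − 7.92) / (130.0 − 4.8498·21.0)
α = (572.3 − 7.92) / (130.0 − 101.8) = 564.4/28.15 = 20.05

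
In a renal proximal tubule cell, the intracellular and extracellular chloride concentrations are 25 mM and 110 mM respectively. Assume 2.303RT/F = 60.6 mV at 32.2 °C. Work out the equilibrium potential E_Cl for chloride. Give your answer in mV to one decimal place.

E = (60.6/z) · log₁₀([Cl⁻]_out/[Cl⁻]_in) with z = -1.
For an anion, dividing by z = -1 reverses the sign.
= (60.6/-1) · log₁₀(110/25) = -60.60 · log₁₀(4.4)
= -60.60 · (0.6435) = -38.99 mV

-39.0 mV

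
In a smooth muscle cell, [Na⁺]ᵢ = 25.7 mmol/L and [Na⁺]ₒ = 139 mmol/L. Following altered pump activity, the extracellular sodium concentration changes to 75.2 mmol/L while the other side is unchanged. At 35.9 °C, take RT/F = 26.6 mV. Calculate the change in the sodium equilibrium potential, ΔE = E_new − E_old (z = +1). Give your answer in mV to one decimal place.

E_old = (26.6/1)·ln(139/25.7) = 44.90 mV
E_new = (26.6/1)·ln(75.2/25.7) = 28.56 mV
ΔE = 28.56 − (44.90) = -16.34 mV

-16.3 mV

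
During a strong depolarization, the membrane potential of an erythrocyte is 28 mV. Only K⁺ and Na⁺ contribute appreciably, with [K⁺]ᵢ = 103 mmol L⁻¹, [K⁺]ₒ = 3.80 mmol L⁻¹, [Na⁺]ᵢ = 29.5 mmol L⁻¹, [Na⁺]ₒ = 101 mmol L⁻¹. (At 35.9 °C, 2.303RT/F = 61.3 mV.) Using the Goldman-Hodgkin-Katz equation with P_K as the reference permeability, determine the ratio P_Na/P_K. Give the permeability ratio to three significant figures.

17.6

Let α = P_Na/P_K. GHK: Vm = 61.3·log₁₀[(Kₒ + α·Naₒ)/(Kᵢ + α·Naᵢ)].
10^(Vm/61.3) = 10^(28.0/61.3) = 2.8627
So 2.8627·(Kᵢ + α·Naᵢ) = Kₒ + α·Naₒ → α = (2.8627·103.0 − 3.8) / (101.0 − 2.8627·29.5)
α = (294.9 − 3.8) / (101.0 − 84.45) = 291.1/16.55 = 17.58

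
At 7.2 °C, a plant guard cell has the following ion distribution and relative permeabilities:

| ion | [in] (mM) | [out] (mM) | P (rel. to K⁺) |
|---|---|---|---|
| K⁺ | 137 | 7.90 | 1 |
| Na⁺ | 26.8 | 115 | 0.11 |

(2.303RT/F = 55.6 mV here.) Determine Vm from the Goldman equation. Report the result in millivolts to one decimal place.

-46.3 mV

Vm = 55.6 · log₁₀[(Σ P·[cation]ₒ + Σ P·[anion]ᵢ) / (Σ P·[cation]ᵢ + Σ P·[anion]ₒ)]
Numerator = 1×7.90 + 0.11×115 = 20.55
Denominator = 1×137 + 0.11×26.8 = 139.9
Vm = 55.6 · log₁₀(0.14684) = 55.6 × (-0.8332) = -46.32 mV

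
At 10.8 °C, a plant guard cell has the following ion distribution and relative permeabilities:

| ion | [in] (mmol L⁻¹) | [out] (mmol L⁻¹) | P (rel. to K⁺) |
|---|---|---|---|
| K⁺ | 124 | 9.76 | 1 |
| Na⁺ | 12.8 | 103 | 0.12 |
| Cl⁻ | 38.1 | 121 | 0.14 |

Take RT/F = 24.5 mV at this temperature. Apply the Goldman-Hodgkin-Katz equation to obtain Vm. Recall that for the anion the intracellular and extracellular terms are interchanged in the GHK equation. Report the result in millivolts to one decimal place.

Vm = 24.5 · ln[(Σ P·[cation]ₒ + Σ P·[anion]ᵢ) / (Σ P·[cation]ᵢ + Σ P·[anion]ₒ)]
Numerator = 1×9.76 + 0.12×103 + 0.14×38.1 = 27.45
Denominator = 1×124 + 0.12×12.8 + 0.14×121 = 142.5
Vm = 24.5 · ln(0.19269) = 24.5 × (-1.6467) = -40.34 mV

-40.3 mV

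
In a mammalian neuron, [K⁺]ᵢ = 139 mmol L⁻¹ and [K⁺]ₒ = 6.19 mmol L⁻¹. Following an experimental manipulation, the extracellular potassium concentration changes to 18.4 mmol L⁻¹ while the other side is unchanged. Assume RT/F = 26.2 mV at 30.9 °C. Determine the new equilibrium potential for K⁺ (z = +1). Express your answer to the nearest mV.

-53 mV

After the shift: [K⁺]_out = 18.4, [K⁺]_in = 139 mmol L⁻¹.
E_new = (26.2/1)·ln(18.4/139) = 26.20 · (-2.0221) = -52.98 mV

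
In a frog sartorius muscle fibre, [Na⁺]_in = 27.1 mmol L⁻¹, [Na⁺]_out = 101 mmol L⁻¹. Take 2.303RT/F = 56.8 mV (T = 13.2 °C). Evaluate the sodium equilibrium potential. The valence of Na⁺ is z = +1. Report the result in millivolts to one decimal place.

32.5 mV

E = (56.8/z) · log₁₀([Na⁺]_out/[Na⁺]_in) with z = +1.
= (56.8/1) · log₁₀(101/27.1) = 56.80 · log₁₀(3.727)
= 56.80 · (0.5714) = 32.45 mV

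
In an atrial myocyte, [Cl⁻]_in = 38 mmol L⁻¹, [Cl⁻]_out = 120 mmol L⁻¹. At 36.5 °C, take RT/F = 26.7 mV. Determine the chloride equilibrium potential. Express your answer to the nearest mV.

E = (26.7/z) · ln([Cl⁻]_out/[Cl⁻]_in) with z = -1.
For an anion, dividing by z = -1 reverses the sign.
= (26.7/-1) · ln(120/38) = -26.70 · ln(3.158)
= -26.70 · (1.1499) = -30.70 mV

-31 mV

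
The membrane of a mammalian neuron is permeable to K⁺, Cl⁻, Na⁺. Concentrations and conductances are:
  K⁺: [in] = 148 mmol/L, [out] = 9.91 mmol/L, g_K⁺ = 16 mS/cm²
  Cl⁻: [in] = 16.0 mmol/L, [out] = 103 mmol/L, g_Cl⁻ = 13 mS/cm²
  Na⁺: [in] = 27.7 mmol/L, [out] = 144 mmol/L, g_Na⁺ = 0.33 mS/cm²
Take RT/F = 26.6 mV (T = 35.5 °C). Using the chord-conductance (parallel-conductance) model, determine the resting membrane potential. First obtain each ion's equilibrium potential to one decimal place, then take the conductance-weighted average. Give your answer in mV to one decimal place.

E_K⁺ = (26.6/1)·ln(9.91/148) = -71.9 mV
E_Cl⁻ = (26.6/-1)·ln(103/16.0) = -49.5 mV
E_Na⁺ = (26.6/1)·ln(144/27.7) = 43.8 mV
Vm = (Σ gᵢEᵢ)/(Σ gᵢ) = (16·-71.9 + 13·-49.5 + 0.33·43.8) / (16 + 13 + 0.33)
= -1779.45 / 29.33 = -60.67 mV

-60.7 mV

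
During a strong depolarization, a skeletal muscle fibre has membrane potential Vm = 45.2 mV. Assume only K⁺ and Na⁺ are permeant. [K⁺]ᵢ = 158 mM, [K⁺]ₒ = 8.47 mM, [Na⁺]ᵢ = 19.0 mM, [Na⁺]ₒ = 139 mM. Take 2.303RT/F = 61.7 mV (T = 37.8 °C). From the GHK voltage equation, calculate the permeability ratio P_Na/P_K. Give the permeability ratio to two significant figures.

23

Let α = P_Na/P_K. GHK: Vm = 61.7·log₁₀[(Kₒ + α·Naₒ)/(Kᵢ + α·Naᵢ)].
10^(Vm/61.7) = 10^(45.2/61.7) = 5.4023
So 5.4023·(Kᵢ + α·Naᵢ) = Kₒ + α·Naₒ → α = (5.4023·158.0 − 8.47) / (139.0 − 5.4023·19.0)
α = (853.6 − 8.47) / (139.0 − 102.6) = 845.1/36.36 = 23.24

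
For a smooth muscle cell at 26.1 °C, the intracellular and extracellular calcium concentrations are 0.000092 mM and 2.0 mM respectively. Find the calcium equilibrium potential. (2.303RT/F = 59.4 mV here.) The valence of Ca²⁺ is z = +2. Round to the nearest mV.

129 mV

E = (59.4/z) · log₁₀([Ca²⁺]_out/[Ca²⁺]_in) with z = +2.
= (59.4/2) · log₁₀(2.0/0.000092) = 29.70 · log₁₀(2.174e+04)
= 29.70 · (4.3372) = 128.82 mV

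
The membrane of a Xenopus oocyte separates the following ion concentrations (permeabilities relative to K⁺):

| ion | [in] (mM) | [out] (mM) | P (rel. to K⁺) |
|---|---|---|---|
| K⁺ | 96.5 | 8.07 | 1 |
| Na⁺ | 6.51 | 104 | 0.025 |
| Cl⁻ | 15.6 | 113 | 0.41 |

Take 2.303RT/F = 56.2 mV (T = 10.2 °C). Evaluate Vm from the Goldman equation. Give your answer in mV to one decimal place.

Vm = 56.2 · log₁₀[(Σ P·[cation]ₒ + Σ P·[anion]ᵢ) / (Σ P·[cation]ᵢ + Σ P·[anion]ₒ)]
Numerator = 1×8.07 + 0.025×104 + 0.41×15.6 = 17.07
Denominator = 1×96.5 + 0.025×6.51 + 0.41×113 = 143
Vm = 56.2 · log₁₀(0.11935) = 56.2 × (-0.9232) = -51.88 mV

-51.9 mV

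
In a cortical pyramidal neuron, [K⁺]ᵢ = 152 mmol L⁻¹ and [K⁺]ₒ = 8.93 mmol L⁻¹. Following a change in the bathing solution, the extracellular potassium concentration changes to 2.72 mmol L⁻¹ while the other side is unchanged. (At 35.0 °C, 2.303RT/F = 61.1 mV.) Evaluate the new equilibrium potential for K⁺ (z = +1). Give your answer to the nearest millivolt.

-107 mV

After the shift: [K⁺]_out = 2.72, [K⁺]_in = 152 mmol L⁻¹.
E_new = (61.1/1)·log₁₀(2.72/152) = 61.10 · (-1.7473) = -106.76 mV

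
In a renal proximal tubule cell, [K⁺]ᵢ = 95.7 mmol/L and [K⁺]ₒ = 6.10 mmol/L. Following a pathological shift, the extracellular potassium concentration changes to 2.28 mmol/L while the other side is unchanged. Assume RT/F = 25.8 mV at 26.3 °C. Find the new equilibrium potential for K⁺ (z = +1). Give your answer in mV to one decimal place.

-96.4 mV

After the shift: [K⁺]_out = 2.28, [K⁺]_in = 95.7 mmol/L.
E_new = (25.8/1)·ln(2.28/95.7) = 25.80 · (-3.7370) = -96.42 mV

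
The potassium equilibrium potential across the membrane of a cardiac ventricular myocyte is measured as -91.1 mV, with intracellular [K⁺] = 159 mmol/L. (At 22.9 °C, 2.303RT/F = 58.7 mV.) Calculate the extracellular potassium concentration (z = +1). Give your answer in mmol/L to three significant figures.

4.46 mmol/L

Nernst: E = (58.7/1) · log₁₀([out]/[in]), so log₁₀([out]/[in]) = -91.1 × 1 / 58.7 = -1.5520.
[out]/[in] = 10^(-1.5520) = 0.02806.
[out] = 0.02806 × 159 = 4.461 mmol/L.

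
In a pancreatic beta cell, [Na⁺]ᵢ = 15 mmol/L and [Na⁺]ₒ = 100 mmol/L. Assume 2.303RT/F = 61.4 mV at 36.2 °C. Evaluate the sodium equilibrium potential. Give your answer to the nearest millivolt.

51 mV

E = (61.4/z) · log₁₀([Na⁺]_out/[Na⁺]_in) with z = +1.
= (61.4/1) · log₁₀(100/15) = 61.40 · log₁₀(6.667)
= 61.40 · (0.8239) = 50.59 mV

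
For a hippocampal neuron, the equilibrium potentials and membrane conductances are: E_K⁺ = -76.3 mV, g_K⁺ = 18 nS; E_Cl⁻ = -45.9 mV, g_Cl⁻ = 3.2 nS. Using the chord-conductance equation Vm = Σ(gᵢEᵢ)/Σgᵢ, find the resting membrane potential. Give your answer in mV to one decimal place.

-71.7 mV

Σ gᵢEᵢ = 18·(-76.3) + 3.2·(-45.9) = -1520.28
Σ gᵢ = 18 + 3.2 = 21.2
Vm = -1520.28 / 21.2 = -71.71 mV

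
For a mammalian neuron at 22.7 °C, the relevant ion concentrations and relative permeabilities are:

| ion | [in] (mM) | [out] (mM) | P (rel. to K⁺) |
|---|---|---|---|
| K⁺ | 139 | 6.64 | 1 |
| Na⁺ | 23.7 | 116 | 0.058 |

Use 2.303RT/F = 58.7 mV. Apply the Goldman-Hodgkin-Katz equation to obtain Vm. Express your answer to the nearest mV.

-60 mV

Vm = 58.7 · log₁₀[(Σ P·[cation]ₒ + Σ P·[anion]ᵢ) / (Σ P·[cation]ᵢ + Σ P·[anion]ₒ)]
Numerator = 1×6.64 + 0.058×116 = 13.37
Denominator = 1×139 + 0.058×23.7 = 140.4
Vm = 58.7 · log₁₀(0.095231) = 58.7 × (-1.0212) = -59.95 mV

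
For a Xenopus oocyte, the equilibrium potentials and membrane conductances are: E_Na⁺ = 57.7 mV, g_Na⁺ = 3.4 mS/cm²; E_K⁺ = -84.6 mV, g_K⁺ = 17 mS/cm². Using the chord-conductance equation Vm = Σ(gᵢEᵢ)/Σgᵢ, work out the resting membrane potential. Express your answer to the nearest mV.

Σ gᵢEᵢ = 3.4·(57.7) + 17·(-84.6) = -1242.02
Σ gᵢ = 3.4 + 17 = 20.4
Vm = -1242.02 / 20.4 = -60.88 mV

-61 mV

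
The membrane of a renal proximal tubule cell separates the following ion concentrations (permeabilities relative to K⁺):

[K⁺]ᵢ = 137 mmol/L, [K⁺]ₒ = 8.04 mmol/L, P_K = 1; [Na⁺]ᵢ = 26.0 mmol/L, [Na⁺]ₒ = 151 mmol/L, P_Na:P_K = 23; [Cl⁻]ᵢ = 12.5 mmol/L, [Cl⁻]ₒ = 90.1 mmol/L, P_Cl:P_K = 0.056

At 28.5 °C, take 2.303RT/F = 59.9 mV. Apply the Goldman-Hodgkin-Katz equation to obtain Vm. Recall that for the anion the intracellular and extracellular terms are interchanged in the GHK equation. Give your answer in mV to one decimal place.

Vm = 59.9 · log₁₀[(Σ P·[cation]ₒ + Σ P·[anion]ᵢ) / (Σ P·[cation]ᵢ + Σ P·[anion]ₒ)]
Numerator = 1×8.04 + 23×151 + 0.056×12.5 = 3482
Denominator = 1×137 + 23×26.0 + 0.056×90.1 = 740
Vm = 59.9 · log₁₀(4.7048) = 59.9 × (0.6725) = 40.29 mV

40.3 mV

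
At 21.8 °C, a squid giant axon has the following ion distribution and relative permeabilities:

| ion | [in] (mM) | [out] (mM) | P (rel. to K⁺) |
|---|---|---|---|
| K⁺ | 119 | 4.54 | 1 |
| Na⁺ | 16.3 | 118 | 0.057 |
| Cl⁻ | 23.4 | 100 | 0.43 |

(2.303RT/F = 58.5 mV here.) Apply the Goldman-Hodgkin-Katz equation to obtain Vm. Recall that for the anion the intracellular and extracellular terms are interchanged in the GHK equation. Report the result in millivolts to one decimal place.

Vm = 58.5 · log₁₀[(Σ P·[cation]ₒ + Σ P·[anion]ᵢ) / (Σ P·[cation]ᵢ + Σ P·[anion]ₒ)]
Numerator = 1×4.54 + 0.057×118 + 0.43×23.4 = 21.33
Denominator = 1×119 + 0.057×16.3 + 0.43×100 = 162.9
Vm = 58.5 · log₁₀(0.1309) = 58.5 × (-0.8830) = -51.66 mV

-51.7 mV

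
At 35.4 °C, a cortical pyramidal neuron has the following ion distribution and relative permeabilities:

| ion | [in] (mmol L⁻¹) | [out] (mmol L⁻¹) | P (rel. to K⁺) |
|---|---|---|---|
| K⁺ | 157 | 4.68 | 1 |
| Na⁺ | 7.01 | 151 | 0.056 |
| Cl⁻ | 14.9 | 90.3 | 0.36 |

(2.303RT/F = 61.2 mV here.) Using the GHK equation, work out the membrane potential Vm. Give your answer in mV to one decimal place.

Vm = 61.2 · log₁₀[(Σ P·[cation]ₒ + Σ P·[anion]ᵢ) / (Σ P·[cation]ᵢ + Σ P·[anion]ₒ)]
Numerator = 1×4.68 + 0.056×151 + 0.36×14.9 = 18.5
Denominator = 1×157 + 0.056×7.01 + 0.36×90.3 = 189.9
Vm = 61.2 · log₁₀(0.097419) = 61.2 × (-1.0114) = -61.89 mV

-61.9 mV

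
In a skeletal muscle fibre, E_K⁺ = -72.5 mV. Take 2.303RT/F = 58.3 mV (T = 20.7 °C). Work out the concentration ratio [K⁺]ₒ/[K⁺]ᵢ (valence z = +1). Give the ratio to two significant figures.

0.057

log₁₀([out]/[in]) = E·z/(58.3) = -72.5 × 1 / 58.3 = -1.2436
[out]/[in] = 10^(-1.2436) = 0.05707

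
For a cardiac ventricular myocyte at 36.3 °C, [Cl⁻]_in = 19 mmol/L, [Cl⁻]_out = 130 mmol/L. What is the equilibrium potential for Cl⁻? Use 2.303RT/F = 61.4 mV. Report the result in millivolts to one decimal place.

-51.3 mV

E = (61.4/z) · log₁₀([Cl⁻]_out/[Cl⁻]_in) with z = -1.
For an anion, dividing by z = -1 reverses the sign.
= (61.4/-1) · log₁₀(130/19) = -61.40 · log₁₀(6.842)
= -61.40 · (0.8352) = -51.28 mV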